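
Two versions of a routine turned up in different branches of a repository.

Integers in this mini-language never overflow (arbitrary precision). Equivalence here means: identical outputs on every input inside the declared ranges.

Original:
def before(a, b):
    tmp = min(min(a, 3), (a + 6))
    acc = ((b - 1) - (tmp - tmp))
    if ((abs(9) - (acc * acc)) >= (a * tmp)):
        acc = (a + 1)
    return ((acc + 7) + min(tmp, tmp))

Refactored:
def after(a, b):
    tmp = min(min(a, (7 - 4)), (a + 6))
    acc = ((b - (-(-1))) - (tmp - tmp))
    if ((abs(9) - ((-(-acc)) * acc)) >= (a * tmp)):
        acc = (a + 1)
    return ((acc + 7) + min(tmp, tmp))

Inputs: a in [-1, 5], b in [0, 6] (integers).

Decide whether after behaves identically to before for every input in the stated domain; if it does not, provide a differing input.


Reading the diff, among the changes: constant usage differs, plus arithmetic usage differs.
Spot check at a=-1, b=0 — before: tmp := -1 | acc := -1 | ((abs(9) - (acc * acc)) >= (a * tmp)): true | acc := 0 | result 6. after: tmp := -1 | acc := -1 | ((abs(9) - ((-(-acc)) * acc)) >= (a * tmp)): true | acc := 0 | result 6. Both give 6.
Checked all 49 inputs in the declared domain: the outputs agree on every one.
verdict: equivalent


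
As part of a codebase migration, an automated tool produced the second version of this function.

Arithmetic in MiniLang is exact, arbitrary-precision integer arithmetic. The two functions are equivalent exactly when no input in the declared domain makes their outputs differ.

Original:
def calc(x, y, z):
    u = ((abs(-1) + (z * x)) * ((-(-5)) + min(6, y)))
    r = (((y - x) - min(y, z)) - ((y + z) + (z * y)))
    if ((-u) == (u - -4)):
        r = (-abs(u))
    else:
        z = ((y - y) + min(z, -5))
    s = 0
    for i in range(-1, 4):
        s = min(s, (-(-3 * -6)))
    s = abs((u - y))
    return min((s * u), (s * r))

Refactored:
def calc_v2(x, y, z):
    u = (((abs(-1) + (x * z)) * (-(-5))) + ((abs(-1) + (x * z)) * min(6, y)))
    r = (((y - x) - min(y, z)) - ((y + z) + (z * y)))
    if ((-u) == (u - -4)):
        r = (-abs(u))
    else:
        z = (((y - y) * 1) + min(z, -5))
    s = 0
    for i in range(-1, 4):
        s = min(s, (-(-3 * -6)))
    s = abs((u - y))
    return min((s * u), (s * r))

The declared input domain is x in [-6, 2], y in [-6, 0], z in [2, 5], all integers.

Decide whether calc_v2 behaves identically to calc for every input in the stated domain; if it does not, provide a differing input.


Equivalent — the differences include arithmetic usage differs; min/max/abs usage differs; constant usage differs, yet no declared input distinguishes the two.
Tracing x=-1, y=-1, z=3: calc: u=-8, then r=2, then ((-u) == (u - -4)) is false, then z=-5, then s=0, then (i=-1), then s=-18, then (i=0), then s=-18, then (i=1), then s=-18, then (i=2), then s=-18, then (i=3), then s=-18, then s=7, then returns -56 | calc_v2: u=-8, then r=2, then ((-u) == (u - -4)) is false, then z=-5, then s=0, then (i=-1), then s=-18, then (i=0), then s=-18, then (i=1), then s=-18, then (i=2), then s=-18, then (i=3), then s=-18, then s=7, then returns -56 — matching result -56.
Every one of the 252 inputs gives matching results.
verdict: equivalent


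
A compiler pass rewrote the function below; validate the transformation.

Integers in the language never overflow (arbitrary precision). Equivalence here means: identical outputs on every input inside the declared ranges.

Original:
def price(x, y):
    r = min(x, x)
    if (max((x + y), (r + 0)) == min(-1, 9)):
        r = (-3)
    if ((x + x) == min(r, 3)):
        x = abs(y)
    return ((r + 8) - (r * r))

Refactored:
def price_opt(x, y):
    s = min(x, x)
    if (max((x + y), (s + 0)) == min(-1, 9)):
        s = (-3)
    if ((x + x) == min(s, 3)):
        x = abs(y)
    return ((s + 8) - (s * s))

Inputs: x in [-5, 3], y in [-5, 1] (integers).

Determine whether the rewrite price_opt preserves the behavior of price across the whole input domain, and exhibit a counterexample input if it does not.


Equivalent — the differences include local variable names differ, yet no declared input distinguishes the two.
Tracing x=-2, y=-5: price: r becomes -2; next (max((x + y), (r + 0)) == min(-1, 9)) evaluates to false; next ((x + x) == min(r, 3)) evaluates to false; next final value 2 | price_opt: s becomes -2; next (max((x + y), (s + 0)) == min(-1, 9)) evaluates to false; next ((x + x) == min(s, 3)) evaluates to false; next final value 2 — matching result 2.
Sweeping the whole domain (63 inputs) finds no disagreement.
verdict: equivalent


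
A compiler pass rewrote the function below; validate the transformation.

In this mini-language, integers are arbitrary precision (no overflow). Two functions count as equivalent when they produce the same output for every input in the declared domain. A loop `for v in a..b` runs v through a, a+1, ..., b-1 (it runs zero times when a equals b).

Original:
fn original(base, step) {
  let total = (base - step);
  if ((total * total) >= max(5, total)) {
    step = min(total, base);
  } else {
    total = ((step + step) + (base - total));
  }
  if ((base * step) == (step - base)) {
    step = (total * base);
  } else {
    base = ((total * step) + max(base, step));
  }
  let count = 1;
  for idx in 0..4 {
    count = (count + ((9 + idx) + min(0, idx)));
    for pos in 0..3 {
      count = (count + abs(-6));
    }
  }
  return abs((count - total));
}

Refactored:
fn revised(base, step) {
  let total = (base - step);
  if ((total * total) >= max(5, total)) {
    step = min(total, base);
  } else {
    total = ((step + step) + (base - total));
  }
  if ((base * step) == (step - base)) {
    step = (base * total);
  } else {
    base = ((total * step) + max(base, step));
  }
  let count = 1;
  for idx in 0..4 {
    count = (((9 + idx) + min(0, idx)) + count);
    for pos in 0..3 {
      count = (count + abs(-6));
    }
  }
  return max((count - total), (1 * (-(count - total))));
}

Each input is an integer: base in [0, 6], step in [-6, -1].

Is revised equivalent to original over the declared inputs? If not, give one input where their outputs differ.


The two are interchangeable: arithmetic usage differs, constant usage differs, min/max/abs usage differs, and every declared input agrees.
As a probe, take base=4, step=-1: original runs total = 5; ((total * total) >= max(5, total)) -> true; step = 4; ((base * step) == (step - base)) -> false; base = 24; count = 1; [idx=0]; count = 10; [pos=0]; count = 16; [pos=1]; count = 22; [pos=2]; count = 28; [idx=1]; count = 38; [pos=0]; count = 44; [pos=1]; count = 50; [pos=2]; count = 56; [idx=2]; count = 67; [pos=0]; count = 73; [pos=1]; count = 79; [pos=2]; count = 85; [idx=3]; count = 97; [pos=0]; count = 103; [pos=1]; count = 109; [pos=2]; count = 115; return 110; revised runs total = 5; ((total * total) >= max(5, total)) -> true; step = 4; ((base * step) == (step - base)) -> false; base = 24; count = 1; [idx=0]; count = 10; [pos=0]; count = 16; [pos=1]; count = 22; [pos=2]; count = 28; [idx=1]; count = 38; [pos=0]; count = 44; [pos=1]; count = 50; [pos=2]; count = 56; [idx=2]; count = 67; [pos=0]; count = 73; [pos=1]; count = 79; [pos=2]; count = 85; [idx=3]; count = 97; [pos=0]; count = 103; [pos=1]; count = 109; [pos=2]; count = 115; return 110; both end at 110.
Checked all 42 inputs in the declared domain: the outputs agree on every one.
verdict: equivalent


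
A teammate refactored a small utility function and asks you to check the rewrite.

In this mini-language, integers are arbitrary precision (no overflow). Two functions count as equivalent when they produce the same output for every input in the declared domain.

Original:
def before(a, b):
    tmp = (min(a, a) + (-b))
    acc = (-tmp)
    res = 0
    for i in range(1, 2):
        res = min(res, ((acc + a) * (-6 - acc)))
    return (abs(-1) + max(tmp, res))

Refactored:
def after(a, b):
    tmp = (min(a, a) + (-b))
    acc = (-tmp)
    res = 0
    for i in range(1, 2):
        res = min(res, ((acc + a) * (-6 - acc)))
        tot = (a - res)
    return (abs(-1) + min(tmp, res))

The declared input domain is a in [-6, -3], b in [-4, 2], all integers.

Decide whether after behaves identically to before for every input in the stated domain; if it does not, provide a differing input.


Try a=-6, b=-4.
before: tmp = -2; acc = 2; res = 0; [i=1]; res = 0; return 1
after: tmp = -2; acc = 2; res = 0; [i=1]; res = 0; tot = -6; return -1
1 against -1: the behavior changed.
verdict: not equivalent; witness: a=-6, b=-4


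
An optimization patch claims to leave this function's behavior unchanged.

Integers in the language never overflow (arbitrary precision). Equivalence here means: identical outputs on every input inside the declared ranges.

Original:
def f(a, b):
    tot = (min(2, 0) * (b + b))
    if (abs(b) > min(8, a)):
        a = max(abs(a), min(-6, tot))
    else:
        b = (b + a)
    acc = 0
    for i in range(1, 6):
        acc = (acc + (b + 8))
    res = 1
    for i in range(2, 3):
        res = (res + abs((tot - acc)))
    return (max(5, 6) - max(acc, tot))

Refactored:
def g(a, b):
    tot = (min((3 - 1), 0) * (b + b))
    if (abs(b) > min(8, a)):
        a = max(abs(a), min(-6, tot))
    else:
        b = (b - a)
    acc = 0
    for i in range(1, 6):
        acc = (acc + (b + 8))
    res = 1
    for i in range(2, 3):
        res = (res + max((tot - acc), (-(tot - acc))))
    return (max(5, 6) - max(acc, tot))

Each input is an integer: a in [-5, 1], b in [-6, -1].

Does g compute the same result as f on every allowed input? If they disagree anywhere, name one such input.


Consider the input a=1, b=-1.
f: tot = 0; (abs(b) > min(8, a)) -> false; b = 0; acc = 0; [i=1]; acc = 8; [i=2]; acc = 16; [i=3]; acc = 24; [i=4]; acc = 32; [i=5]; acc = 40; res = 1; [i=2]; res = 41; return -34
g: tot = 0; (abs(b) > min(8, a)) -> false; b = -2; acc = 0; [i=1]; acc = 6; [i=2]; acc = 12; [i=3]; acc = 18; [i=4]; acc = 24; [i=5]; acc = 30; res = 1; [i=2]; res = 31; return -24
-34 vs -24 — the two versions disagree here.
verdict: not equivalent; witness: a=1, b=-1


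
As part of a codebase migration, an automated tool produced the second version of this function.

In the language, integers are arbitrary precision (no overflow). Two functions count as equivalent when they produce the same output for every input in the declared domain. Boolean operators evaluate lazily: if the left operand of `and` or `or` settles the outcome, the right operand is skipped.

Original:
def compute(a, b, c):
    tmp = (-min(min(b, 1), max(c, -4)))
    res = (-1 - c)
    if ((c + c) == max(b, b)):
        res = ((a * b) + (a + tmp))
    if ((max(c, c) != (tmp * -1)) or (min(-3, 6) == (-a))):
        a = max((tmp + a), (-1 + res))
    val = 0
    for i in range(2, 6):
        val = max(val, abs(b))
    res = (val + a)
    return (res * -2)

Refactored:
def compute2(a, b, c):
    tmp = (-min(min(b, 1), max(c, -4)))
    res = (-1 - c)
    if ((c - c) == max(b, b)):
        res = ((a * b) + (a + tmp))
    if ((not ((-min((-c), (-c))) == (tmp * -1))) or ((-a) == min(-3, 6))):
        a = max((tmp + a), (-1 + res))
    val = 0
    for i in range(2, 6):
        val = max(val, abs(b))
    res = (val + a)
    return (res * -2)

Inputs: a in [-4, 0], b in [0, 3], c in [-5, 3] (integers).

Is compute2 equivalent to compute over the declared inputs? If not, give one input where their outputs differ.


Take a=-4, b=0, c=-5.
compute: tmp = 4; res = 4; ((c + c) == max(b, b)) -> false; ((max(c, c) != (tmp * -1)) or (min(-3, 6) == (-a))) -> true; a = 3; val = 0; [i=2]; val = 0; [i=3]; val = 0; [i=4]; val = 0; [i=5]; val = 0; res = 3; return -6
compute2: tmp = 4; res = 4; ((c - c) == max(b, b)) -> true; res = 0; ((not ((-min((-c), (-c))) == (tmp * -1))) or ((-a) == min(-3, 6))) -> true; a = 0; val = 0; [i=2]; val = 0; [i=3]; val = 0; [i=4]; val = 0; [i=5]; val = 0; res = 0; return 0
-6 vs 0 — the two versions disagree here.
verdict: not equivalent; witness: a=-4, b=0, c=-5


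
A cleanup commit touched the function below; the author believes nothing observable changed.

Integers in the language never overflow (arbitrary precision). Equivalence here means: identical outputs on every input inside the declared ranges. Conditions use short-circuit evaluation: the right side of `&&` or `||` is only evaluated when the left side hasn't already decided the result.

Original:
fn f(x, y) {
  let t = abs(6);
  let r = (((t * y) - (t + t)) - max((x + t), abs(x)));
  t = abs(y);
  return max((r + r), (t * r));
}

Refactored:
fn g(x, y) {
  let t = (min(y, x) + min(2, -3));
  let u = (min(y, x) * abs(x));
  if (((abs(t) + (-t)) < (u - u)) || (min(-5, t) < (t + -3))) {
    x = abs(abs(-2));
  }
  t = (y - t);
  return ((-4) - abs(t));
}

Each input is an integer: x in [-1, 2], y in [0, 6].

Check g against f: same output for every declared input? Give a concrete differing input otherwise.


The rewrite breaks on x=-1, y=0, where the results are 0 and -8.
f: t = 6; r = -17; t = 0; return 0
g: t = -4; u = -1; (((abs(t) + (-t)) < (u - u)) || (min(-5, t) < (t + -3))) -> false; t = 4; return -8
verdict: not equivalent; witness: x=-1, y=0


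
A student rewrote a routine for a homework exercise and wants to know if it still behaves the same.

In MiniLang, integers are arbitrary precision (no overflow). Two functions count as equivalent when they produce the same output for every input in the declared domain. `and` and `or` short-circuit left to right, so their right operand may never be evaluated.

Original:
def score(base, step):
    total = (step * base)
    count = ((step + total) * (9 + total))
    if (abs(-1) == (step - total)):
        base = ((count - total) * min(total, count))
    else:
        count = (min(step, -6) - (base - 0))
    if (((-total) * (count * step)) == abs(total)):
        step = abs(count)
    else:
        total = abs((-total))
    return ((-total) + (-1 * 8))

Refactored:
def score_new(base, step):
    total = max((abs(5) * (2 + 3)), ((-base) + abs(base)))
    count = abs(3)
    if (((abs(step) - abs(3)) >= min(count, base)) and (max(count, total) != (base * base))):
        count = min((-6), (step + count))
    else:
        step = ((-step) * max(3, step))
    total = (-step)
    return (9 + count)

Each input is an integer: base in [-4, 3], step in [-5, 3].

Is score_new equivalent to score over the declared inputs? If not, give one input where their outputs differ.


On input base=-4, step=-5, score returns -28 while score_new returns 3.
verdict: not equivalent; witness: base=-4, step=-5


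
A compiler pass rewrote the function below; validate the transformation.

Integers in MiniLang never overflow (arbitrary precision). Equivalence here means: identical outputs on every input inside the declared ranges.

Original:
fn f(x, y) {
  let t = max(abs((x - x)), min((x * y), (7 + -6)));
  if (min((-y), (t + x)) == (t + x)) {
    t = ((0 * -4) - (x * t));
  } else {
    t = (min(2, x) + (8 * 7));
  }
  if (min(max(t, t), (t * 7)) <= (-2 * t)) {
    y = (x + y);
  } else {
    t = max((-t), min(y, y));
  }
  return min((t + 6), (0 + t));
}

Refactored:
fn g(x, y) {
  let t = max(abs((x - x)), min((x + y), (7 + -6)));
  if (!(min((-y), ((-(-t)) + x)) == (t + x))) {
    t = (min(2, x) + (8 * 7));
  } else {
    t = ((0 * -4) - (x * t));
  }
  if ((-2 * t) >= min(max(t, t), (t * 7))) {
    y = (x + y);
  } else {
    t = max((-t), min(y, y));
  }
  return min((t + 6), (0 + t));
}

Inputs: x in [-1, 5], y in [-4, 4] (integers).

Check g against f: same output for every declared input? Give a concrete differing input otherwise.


The rewrite breaks on x=-1, y=-4, where the results are -1 and 0.
f: t becomes 1; next (min((-y), (t + x)) == (t + x)) evaluates to true; next t becomes 1; next (min(max(t, t), (t * 7)) <= (-2 * t)) evaluates to false; next t becomes -1; next final value -1
g: t becomes 0; next (!(min((-y), ((-(-t)) + x)) == (t + x))) evaluates to false; next t becomes 0; next ((-2 * t) >= min(max(t, t), (t * 7))) evaluates to true; next y becomes -5; next final value 0
verdict: not equivalent; witness: x=-1, y=-4


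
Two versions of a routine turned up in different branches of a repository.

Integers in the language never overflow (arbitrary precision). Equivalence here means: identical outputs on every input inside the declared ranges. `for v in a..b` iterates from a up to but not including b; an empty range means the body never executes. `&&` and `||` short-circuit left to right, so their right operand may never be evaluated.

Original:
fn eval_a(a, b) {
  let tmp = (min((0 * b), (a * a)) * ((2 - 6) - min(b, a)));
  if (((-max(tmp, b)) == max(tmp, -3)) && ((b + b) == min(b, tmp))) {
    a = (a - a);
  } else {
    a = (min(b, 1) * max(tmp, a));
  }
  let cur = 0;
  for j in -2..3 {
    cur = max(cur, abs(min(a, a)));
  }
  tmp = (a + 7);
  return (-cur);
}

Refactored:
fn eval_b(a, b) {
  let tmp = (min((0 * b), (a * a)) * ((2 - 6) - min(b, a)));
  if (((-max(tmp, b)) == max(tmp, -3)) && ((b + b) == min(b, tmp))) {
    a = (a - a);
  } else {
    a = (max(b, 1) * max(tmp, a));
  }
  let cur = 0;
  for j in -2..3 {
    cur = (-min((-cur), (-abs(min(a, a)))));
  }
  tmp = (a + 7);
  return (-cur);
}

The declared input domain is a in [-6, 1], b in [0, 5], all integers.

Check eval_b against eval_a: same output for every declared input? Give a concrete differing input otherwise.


Evaluate both at a=1, b=2.
eval_a: tmp = 0; (((-max(tmp, b)) == max(tmp, -3)) && ((b + b) == min(b, tmp))) -> false; a = 1; cur = 0; [j=-2]; cur = 1; [j=-1]; cur = 1; [j=0]; cur = 1; [j=1]; cur = 1; [j=2]; cur = 1; tmp = 8; return -1
eval_b: tmp = 0; (((-max(tmp, b)) == max(tmp, -3)) && ((b + b) == min(b, tmp))) -> false; a = 2; cur = 0; [j=-2]; cur = 2; [j=-1]; cur = 2; [j=0]; cur = 2; [j=1]; cur = 2; [j=2]; cur = 2; tmp = 9; return -2
-1 vs -2 — the two versions disagree here.
verdict: not equivalent; witness: a=1, b=2


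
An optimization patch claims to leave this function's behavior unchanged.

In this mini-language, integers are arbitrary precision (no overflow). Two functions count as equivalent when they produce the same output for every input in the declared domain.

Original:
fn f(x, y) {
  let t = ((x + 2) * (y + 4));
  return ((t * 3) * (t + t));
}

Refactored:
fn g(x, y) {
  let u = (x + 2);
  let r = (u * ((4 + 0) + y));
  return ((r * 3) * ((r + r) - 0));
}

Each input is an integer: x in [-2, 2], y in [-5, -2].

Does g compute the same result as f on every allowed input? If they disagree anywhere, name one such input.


Although constant usage differs; statement counts differ; arithmetic usage differs; local variable names differ, 20/20 inputs agree.
verdict: equivalent


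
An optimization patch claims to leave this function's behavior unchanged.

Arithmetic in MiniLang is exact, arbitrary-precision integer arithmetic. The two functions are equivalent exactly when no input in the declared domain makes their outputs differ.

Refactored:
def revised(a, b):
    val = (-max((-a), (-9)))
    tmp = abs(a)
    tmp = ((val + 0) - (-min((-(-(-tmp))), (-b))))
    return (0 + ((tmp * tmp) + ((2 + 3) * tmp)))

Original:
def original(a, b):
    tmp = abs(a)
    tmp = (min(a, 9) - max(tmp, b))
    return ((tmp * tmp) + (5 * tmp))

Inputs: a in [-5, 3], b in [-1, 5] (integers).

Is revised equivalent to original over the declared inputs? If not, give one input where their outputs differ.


This is a faithful refactor — local variable names differ, arithmetic usage differs, statement counts differ, constant usage differs, but the computed results match everywhere.
As a probe, take a=2, b=2: original runs tmp = 2; tmp = 0; return 0; revised runs val = 2; tmp = 2; tmp = 0; return 0; both end at 0.
Sweeping the whole domain (63 inputs) finds no disagreement.
verdict: equivalent


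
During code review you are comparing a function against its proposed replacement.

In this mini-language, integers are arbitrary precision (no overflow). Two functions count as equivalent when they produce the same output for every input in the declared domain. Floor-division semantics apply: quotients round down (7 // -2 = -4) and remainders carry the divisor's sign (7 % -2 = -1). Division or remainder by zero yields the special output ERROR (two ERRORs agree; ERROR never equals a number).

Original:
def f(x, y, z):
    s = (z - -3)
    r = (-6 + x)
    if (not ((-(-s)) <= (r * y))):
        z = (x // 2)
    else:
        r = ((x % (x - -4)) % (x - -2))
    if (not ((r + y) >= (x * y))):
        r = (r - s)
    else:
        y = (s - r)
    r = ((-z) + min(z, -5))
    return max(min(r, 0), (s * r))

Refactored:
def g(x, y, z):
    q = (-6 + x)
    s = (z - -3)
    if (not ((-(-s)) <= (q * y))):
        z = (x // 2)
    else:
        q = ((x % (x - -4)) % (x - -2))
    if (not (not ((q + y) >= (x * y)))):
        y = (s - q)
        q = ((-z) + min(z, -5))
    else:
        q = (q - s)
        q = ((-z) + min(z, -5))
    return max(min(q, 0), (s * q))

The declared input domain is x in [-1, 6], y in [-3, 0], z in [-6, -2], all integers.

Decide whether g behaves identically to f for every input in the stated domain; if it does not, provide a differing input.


The two versions differ — the changes include constant usage differs, boolean connective usage differs, arithmetic usage differs, local variable names differ, statement counts differ, min/max/abs usage differs.
Spot check at x=5, y=0, z=-5 — f: s = -2; r = -1; (not ((-(-s)) <= (r * y))) -> false; r = 5; (not ((r + y) >= (x * y))) -> false; y = -7; r = 0; return 0. g: q = -1; s = -2; (not ((-(-s)) <= (q * y))) -> false; q = 5; (not (not ((q + y) >= (x * y)))) -> true; y = -7; q = 0; return 0. Both give 0.
Every one of the 160 inputs gives matching results.
verdict: equivalent


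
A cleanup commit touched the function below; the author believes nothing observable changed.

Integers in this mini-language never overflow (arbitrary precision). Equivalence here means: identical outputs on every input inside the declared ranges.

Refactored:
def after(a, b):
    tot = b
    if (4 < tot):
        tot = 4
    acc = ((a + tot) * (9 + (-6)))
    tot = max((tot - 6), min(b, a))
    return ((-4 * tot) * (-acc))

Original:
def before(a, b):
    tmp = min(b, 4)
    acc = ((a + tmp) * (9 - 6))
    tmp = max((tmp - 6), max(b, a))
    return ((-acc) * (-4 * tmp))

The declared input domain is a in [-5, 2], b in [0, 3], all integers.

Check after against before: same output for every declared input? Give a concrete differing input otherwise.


Not equivalent: a=-5, b=0 separates them (0 vs 300).
before: tmp becomes 0; next acc becomes -15; next tmp becomes 0; next final value 0
after: tot becomes 0; next (4 < tot) evaluates to false; next acc becomes -15; next tot becomes -5; next final value 300
verdict: not equivalent; witness: a=-5, b=0


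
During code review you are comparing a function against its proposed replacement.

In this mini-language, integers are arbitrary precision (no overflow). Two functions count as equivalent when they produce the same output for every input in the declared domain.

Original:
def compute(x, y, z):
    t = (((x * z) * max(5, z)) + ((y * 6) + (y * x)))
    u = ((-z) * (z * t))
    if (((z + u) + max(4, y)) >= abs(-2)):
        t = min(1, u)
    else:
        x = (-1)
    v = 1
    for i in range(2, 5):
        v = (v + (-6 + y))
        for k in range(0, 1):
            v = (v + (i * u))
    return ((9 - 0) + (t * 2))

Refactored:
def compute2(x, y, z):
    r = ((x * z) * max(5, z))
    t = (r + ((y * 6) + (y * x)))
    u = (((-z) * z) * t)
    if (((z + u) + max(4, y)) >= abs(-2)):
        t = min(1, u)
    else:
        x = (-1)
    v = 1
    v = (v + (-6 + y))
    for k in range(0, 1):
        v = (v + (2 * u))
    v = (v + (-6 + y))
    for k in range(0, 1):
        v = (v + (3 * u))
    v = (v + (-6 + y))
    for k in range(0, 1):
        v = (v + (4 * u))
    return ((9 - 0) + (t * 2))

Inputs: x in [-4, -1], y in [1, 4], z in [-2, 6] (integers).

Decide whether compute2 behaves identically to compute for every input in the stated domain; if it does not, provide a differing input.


The two versions differ — the changes include statement counts differ, constant usage differs, loop structure differs, arithmetic usage differs, local variable names differ.
Tracing x=-3, y=2, z=2: compute: t becomes -24; next u becomes 96; next (((z + u) + max(4, y)) >= abs(-2)) evaluates to true; next t becomes 1; next v becomes 1; next at i=2:; next v becomes -3; next at k=0:; next v becomes 189; next at i=3:; next v becomes 185; next at k=0:; next v becomes 473; next at i=4:; next v becomes 469; next at k=0:; next v becomes 853; next final value 11 | compute2: r becomes -30; next t becomes -24; next u becomes 96; next (((z + u) + max(4, y)) >= abs(-2)) evaluates to true; next t becomes 1; next v becomes 1; next v becomes -3; next at k=0:; next v becomes 189; next v becomes 185; next at k=0:; next v becomes 473; next v becomes 469; next at k=0:; next v becomes 853; next final value 11 — matching result 11.
Every one of the 144 inputs gives matching results.
verdict: equivalent


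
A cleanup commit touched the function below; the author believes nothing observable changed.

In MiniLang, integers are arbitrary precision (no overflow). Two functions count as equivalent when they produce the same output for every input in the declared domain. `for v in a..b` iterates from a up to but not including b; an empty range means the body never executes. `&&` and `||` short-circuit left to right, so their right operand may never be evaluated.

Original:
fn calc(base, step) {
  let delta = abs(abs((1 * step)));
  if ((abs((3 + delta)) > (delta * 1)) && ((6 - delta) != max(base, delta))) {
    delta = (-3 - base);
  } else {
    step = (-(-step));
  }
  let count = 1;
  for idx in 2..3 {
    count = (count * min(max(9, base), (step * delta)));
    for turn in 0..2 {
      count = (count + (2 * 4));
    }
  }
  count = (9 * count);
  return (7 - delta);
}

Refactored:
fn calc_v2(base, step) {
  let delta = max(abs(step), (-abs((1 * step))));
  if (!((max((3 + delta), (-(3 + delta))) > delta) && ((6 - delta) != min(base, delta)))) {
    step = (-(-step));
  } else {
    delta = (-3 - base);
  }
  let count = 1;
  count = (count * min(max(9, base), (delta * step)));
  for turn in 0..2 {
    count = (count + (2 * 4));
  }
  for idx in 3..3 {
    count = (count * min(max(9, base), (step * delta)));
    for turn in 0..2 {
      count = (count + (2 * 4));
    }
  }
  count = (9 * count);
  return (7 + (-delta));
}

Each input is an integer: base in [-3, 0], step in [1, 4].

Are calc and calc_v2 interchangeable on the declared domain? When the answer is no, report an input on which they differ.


Not equivalent: base=-3, step=3 separates them (4 vs 7).
calc: delta becomes 3; next ((abs((3 + delta)) > (delta * 1)) && ((6 - delta) != max(base, delta))) evaluates to false; next step becomes 3; next count becomes 1; next at idx=2:; next count becomes 9; next at turn=0:; next count becomes 17; next at turn=1:; next count becomes 25; next count becomes 225; next final value 4
calc_v2: delta becomes 3; next (!((max((3 + delta), (-(3 + delta))) > delta) && ((6 - delta) != min(base, delta)))) evaluates to false; next delta becomes 0; next count becomes 1; next count becomes 0; next at turn=0:; next count becomes 8; next at turn=1:; next count becomes 16; next idx never enters its loop body; next count becomes 144; next final value 7
verdict: not equivalent; witness: base=-3, step=3


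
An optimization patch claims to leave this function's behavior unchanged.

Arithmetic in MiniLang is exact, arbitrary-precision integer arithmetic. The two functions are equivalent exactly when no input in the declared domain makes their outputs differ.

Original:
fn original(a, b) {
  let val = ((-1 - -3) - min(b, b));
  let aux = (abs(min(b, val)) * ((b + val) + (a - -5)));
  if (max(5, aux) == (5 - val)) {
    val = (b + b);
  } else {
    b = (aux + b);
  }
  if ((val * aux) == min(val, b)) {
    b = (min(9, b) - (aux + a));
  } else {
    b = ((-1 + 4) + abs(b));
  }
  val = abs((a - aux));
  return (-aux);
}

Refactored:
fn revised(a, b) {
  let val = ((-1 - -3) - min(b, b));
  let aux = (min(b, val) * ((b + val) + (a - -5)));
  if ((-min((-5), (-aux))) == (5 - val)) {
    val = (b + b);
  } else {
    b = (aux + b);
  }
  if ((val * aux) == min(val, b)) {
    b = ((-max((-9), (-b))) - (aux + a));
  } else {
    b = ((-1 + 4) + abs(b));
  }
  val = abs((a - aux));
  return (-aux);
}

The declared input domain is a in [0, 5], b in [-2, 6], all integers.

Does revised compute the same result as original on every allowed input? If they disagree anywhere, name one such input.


There is a counterexample at a=0, b=-2: -14 on one side, 14 on the other.
original: val := 4 | aux := 14 | (max(5, aux) == (5 - val)): false | b := 12 | ((val * aux) == min(val, b)): false | b := 15 | val := 14 | result -14
revised: val := 4 | aux := -14 | ((-min((-5), (-aux))) == (5 - val)): false | b := -16 | ((val * aux) == min(val, b)): false | b := 19 | val := 14 | result 14
verdict: not equivalent; witness: a=0, b=-2


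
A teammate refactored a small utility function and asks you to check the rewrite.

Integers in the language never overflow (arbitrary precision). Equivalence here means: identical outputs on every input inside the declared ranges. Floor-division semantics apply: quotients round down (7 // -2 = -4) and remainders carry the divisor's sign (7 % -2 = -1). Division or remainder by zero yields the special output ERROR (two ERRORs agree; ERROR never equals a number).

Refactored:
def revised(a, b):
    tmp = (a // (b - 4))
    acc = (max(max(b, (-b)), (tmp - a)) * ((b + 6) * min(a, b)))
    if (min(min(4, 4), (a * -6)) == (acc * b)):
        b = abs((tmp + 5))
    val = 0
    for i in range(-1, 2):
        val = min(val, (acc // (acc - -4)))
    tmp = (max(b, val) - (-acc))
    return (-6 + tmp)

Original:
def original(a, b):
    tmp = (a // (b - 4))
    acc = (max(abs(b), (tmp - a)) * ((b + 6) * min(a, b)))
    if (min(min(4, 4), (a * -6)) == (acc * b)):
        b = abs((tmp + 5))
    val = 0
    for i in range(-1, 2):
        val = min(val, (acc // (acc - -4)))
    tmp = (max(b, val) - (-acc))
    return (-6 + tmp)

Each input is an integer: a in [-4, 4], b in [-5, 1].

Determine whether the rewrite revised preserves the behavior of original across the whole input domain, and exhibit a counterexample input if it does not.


Side by side, the visible changes include: min/max/abs usage differs.
Spot check at a=4, b=0 — original: tmp becomes -1; next acc becomes 0; next (min(min(4, 4), (a * -6)) == (acc * b)) evaluates to false; next val becomes 0; next at i=-1:; next val becomes 0; next at i=0:; next val becomes 0; next at i=1:; next val becomes 0; next tmp becomes 0; next final value -6. revised: tmp becomes -1; next acc becomes 0; next (min(min(4, 4), (a * -6)) == (acc * b)) evaluates to false; next val becomes 0; next at i=-1:; next val becomes 0; next at i=0:; next val becomes 0; next at i=1:; next val becomes 0; next tmp becomes 0; next final value -6. Both give -6.
Every one of the 63 inputs gives matching results.
verdict: equivalent


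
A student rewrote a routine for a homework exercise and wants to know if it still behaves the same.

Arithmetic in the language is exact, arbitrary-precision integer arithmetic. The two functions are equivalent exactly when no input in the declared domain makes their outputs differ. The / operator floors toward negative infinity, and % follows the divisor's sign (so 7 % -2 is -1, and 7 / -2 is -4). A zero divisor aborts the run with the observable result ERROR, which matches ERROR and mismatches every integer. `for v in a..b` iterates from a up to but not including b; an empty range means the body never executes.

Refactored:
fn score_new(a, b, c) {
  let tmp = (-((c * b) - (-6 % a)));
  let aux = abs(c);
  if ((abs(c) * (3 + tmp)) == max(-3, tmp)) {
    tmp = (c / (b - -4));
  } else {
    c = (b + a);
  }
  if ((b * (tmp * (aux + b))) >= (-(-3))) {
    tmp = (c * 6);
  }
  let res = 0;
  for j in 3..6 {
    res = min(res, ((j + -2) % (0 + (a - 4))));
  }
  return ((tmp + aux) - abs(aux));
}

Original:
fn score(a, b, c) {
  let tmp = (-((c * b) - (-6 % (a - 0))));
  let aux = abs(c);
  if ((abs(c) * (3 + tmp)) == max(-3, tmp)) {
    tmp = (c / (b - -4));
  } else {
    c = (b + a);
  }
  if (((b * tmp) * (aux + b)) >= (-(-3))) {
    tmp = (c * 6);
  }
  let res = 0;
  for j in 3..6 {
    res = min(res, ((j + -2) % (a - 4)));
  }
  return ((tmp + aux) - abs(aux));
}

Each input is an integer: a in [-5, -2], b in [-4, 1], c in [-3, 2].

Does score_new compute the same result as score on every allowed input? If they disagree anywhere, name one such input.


The two versions differ — the changes include arithmetic usage differs.
Spot check at a=-2, b=-2, c=0 — score: tmp=0, then aux=0, then ((abs(c) * (3 + tmp)) == max(-3, tmp)) is true, then tmp=0, then (((b * tmp) * (aux + b)) >= (-(-3))) is false, then res=0, then (j=3), then res=-5, then (j=4), then res=-5, then (j=5), then res=-5, then returns 0. score_new: tmp=0, then aux=0, then ((abs(c) * (3 + tmp)) == max(-3, tmp)) is true, then tmp=0, then ((b * (tmp * (aux + b))) >= (-(-3))) is false, then res=0, then (j=3), then res=-5, then (j=4), then res=-5, then (j=5), then res=-5, then returns 0. Both give 0.
Sweeping the whole domain (144 inputs) finds no disagreement.
verdict: equivalent


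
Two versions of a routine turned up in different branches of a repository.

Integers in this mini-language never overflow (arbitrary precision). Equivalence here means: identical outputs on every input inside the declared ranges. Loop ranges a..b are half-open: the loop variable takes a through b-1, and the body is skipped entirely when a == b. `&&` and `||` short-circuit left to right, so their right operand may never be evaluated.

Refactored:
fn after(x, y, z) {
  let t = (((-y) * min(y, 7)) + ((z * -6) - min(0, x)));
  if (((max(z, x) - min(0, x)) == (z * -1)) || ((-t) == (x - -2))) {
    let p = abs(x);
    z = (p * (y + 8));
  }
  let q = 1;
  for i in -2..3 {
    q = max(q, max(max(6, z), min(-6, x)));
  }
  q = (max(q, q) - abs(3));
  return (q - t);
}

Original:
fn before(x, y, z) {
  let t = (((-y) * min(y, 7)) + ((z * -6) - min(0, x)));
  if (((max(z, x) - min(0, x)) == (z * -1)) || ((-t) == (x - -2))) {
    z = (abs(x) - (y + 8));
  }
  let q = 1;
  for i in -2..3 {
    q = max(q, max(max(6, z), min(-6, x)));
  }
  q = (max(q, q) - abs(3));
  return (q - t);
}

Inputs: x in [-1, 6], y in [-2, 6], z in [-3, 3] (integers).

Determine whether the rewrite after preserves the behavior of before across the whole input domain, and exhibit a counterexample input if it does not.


These are not equivalent — on x=1, y=-1, z=-1 the outputs split (-2 vs -1).
before: t=5, then (((max(z, x) - min(0, x)) == (z * -1)) || ((-t) == (x - -2))) is true, then z=-6, then q=1, then (i=-2), then q=6, then (i=-1), then q=6, then (i=0), then q=6, then (i=1), then q=6, then (i=2), then q=6, then q=3, then returns -2
after: t=5, then (((max(z, x) - min(0, x)) == (z * -1)) || ((-t) == (x - -2))) is true, then p=1, then z=7, then q=1, then (i=-2), then q=7, then (i=-1), then q=7, then (i=0), then q=7, then (i=1), then q=7, then (i=2), then q=7, then q=4, then returns -1
verdict: not equivalent; witness: x=1, y=-1, z=-1


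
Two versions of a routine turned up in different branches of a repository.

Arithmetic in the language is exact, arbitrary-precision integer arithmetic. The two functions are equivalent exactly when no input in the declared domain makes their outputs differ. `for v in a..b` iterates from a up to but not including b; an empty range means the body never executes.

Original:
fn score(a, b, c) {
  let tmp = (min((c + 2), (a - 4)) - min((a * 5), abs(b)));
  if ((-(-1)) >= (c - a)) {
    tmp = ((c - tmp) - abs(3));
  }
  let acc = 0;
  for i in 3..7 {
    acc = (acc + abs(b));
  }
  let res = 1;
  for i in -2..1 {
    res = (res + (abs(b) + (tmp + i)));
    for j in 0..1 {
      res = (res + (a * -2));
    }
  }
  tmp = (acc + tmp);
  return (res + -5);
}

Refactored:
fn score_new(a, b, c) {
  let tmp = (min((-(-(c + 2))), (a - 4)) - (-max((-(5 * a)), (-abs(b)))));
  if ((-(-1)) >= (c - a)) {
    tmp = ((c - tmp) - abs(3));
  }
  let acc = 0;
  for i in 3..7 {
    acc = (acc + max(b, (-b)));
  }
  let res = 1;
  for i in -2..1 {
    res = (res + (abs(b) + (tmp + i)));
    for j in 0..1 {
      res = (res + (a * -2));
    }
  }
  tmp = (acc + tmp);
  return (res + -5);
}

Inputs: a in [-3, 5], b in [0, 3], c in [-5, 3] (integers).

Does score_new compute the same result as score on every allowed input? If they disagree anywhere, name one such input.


Differences: min/max/abs usage differs — yet all 324 inputs agree.
verdict: equivalent


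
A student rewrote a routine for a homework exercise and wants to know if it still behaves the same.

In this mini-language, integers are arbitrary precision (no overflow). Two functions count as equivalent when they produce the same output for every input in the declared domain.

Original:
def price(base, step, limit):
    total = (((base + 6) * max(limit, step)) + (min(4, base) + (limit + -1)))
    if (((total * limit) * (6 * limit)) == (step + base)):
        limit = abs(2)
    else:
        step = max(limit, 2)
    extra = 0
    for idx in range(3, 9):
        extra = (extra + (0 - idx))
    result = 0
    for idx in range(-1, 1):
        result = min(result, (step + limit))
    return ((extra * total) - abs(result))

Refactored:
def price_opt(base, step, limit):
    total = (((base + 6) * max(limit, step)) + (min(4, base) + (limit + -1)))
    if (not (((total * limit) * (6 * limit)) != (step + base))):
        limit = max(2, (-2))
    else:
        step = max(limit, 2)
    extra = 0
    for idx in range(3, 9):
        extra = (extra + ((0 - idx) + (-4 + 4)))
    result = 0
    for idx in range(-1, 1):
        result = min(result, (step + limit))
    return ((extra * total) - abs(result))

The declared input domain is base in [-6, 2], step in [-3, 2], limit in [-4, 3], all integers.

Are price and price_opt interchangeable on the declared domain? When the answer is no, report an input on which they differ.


Equivalent — the differences include arithmetic usage differs, plus boolean connective usage differs, plus min/max/abs usage differs, plus constant usage differs, plus comparison usage differs, yet no declared input distinguishes the two.
One worked example (base=-3, step=-1, limit=-4) — price: total = -11; (((total * limit) * (6 * limit)) == (step + base)) -> false; step = 2; extra = 0; [idx=3]; extra = -3; [idx=4]; extra = -7; [idx=5]; extra = -12; [idx=6]; extra = -18; [idx=7]; extra = -25; [idx=8]; extra = -33; result = 0; [idx=-1]; result = -2; [idx=0]; result = -2; return 361; price_opt: total = -11; (not (((total * limit) * (6 * limit)) != (step + base))) -> false; step = 2; extra = 0; [idx=3]; extra = -3; [idx=4]; extra = -7; [idx=5]; extra = -12; [idx=6]; extra = -18; [idx=7]; extra = -25; [idx=8]; extra = -33; result = 0; [idx=-1]; result = -2; [idx=0]; result = -2; return 361; agreement on 361.
Every one of the 432 inputs gives matching results.
verdict: equivalent


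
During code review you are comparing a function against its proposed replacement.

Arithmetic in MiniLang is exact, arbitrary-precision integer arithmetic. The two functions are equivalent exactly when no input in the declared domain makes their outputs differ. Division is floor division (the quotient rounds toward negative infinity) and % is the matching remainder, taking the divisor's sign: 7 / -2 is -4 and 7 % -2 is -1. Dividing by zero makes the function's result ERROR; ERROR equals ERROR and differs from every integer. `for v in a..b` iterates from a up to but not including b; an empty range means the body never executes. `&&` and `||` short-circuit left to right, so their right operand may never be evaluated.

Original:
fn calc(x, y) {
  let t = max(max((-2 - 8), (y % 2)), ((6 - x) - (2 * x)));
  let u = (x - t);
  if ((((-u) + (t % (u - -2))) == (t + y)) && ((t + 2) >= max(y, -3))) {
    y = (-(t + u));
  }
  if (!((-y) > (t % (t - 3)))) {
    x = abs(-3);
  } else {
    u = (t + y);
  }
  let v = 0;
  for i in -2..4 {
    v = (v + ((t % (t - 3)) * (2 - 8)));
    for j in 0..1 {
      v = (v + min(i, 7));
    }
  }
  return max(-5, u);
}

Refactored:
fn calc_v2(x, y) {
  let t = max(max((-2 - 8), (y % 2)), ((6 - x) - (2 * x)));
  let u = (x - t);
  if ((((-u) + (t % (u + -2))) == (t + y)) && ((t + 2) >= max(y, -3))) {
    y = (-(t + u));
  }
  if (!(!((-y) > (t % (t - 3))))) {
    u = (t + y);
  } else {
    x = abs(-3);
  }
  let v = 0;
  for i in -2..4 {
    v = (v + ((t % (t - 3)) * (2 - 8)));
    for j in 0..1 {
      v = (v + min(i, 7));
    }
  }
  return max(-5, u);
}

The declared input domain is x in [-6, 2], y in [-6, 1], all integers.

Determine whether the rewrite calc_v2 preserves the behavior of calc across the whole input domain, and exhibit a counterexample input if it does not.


Consider the input x=-1, y=-6.
calc: t := 9 | u := -10 | ((((-u) + (t % (u - -2))) == (t + y)) && ((t + 2) >= max(y, -3))): true | y := 1 | (!((-y) > (t % (t - 3)))): true | x := 3 | v := 0 | iter i=-2: | v := -18 | iter j=0: | v := -20 | iter i=-1: | v := -38 | iter j=0: | v := -39 | iter i=0: | v := -57 | iter j=0: | v := -57 | iter i=1: | v := -75 | iter j=0: | v := -74 | iter i=2: | v := -92 | iter j=0: | v := -90 | iter i=3: | v := -108 | iter j=0: | v := -105 | result -5
calc_v2: t := 9 | u := -10 | ((((-u) + (t % (u + -2))) == (t + y)) && ((t + 2) >= max(y, -3))): false | (!(!((-y) > (t % (t - 3))))): true | u := 3 | v := 0 | iter i=-2: | v := -18 | iter j=0: | v := -20 | iter i=-1: | v := -38 | iter j=0: | v := -39 | iter i=0: | v := -57 | iter j=0: | v := -57 | iter i=1: | v := -75 | iter j=0: | v := -74 | iter i=2: | v := -92 | iter j=0: | v := -90 | iter i=3: | v := -108 | iter j=0: | v := -105 | result 3
-5 and 3 differ, so these are not the same function on this domain.
verdict: not equivalent; witness: x=-1, y=-6
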